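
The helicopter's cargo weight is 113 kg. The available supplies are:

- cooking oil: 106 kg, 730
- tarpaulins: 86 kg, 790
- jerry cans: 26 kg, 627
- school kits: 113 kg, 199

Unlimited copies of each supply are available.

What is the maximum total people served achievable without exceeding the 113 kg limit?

2508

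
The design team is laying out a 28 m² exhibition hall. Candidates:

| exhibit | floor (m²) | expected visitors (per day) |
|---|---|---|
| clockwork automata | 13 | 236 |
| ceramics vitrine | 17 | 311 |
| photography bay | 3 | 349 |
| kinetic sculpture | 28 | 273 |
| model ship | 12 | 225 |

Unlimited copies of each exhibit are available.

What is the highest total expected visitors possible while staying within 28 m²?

The ratio ordering already packs tightly: 9×photography bay, 27 m², 3141.
That's the maximum — no swap from here does better than 3141.

3141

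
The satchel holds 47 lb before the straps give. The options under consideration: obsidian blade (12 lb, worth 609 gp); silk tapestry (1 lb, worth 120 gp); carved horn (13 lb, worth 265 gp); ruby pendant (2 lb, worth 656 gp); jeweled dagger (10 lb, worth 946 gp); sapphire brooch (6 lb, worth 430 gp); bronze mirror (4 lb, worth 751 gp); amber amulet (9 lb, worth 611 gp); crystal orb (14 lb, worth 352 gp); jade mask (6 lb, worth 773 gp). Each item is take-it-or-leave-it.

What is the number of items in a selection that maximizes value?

Best achievable value is 4466.
For example obsidian blade + silk tapestry + ruby pendant + jeweled dagger + bronze mirror + amber amulet + jade mask achieves it, using 44 lb.
All optima have 7 items.

7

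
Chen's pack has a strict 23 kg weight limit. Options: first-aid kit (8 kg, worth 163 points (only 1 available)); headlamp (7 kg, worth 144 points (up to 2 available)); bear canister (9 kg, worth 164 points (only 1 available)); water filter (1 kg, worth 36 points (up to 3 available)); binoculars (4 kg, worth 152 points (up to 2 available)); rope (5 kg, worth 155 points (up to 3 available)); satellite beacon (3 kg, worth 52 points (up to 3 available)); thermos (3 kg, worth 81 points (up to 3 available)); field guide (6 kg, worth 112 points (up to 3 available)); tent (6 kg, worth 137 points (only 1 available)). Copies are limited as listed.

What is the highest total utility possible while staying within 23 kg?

769

By utility per kg: binoculars 38.00, water filter 36.00, rope 31.00, thermos 27.00 lead.
Greedy by ratio would take 3×water filter + 2×binoculars + 2×rope: 21 kg used, total 722.
The 3 kg tied up in 3×water filter is better spent on rope — total rises to 769 (23 kg).
That's the maximum — no swap from here does better than 769.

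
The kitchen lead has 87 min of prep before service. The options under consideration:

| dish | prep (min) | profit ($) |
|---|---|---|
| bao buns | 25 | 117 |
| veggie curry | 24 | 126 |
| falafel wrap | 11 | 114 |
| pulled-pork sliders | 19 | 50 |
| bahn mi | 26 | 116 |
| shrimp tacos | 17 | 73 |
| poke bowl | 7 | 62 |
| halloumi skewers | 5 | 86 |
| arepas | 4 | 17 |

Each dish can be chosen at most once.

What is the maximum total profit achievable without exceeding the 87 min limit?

533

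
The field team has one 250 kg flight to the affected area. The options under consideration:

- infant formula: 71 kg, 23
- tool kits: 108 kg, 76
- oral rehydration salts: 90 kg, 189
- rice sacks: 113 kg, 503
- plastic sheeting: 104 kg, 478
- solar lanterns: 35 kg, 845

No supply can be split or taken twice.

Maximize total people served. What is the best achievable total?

1537

Greedy by ratio would take oral rehydration salts + plastic sheeting + solar lanterns: 229 kg used, total 1512.
Dropping plastic sheeting frees 104 kg; slotting in rice sacks (113 kg) lifts the total to 1537 at 238 kg.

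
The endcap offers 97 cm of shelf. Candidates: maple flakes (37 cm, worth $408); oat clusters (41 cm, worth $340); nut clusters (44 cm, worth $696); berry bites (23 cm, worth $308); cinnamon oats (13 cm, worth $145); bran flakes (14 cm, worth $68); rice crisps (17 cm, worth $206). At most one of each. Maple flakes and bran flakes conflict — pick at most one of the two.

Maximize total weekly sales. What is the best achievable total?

1355

Best packing: nut clusters + berry bites + cinnamon oats + rice crisps — 97 cm, 1355 total.
That's the maximum — no feasible swap from here does better than 1355.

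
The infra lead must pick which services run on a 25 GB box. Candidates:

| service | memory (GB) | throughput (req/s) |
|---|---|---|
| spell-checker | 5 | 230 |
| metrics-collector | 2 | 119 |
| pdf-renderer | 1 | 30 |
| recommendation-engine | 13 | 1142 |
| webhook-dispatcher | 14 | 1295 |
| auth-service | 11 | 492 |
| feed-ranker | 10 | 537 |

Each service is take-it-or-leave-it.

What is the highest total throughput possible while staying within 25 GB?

1862

Ranking by ratio (throughput/GB): webhook-dispatcher 92.50, recommendation-engine 87.85, metrics-collector 59.50.
Taking the top-ratio services first gives spell-checker + metrics-collector + pdf-renderer + webhook-dispatcher for 1674 (22 GB).
The 7 GB tied up in spell-checker and metrics-collector is better spent on feed-ranker — total rises to 1862 (25 GB).
Nothing else within 25 GB beats 1862.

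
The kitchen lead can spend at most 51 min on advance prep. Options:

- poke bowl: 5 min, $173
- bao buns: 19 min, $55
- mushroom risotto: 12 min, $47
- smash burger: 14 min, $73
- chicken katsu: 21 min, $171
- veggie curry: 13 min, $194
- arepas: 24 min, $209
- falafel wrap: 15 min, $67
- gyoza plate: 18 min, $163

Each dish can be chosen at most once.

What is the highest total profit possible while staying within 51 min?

Poke bowl + smash burger + veggie curry + gyoza plate uses 50 of the 51 min and totals 603.
Nothing else within 51 min beats 603.

603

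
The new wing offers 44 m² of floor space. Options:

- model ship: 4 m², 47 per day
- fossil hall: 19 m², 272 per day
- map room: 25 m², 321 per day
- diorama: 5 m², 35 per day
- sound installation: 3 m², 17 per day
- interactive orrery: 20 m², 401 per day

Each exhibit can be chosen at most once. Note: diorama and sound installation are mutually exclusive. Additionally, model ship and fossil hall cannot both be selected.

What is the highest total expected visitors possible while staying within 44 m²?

708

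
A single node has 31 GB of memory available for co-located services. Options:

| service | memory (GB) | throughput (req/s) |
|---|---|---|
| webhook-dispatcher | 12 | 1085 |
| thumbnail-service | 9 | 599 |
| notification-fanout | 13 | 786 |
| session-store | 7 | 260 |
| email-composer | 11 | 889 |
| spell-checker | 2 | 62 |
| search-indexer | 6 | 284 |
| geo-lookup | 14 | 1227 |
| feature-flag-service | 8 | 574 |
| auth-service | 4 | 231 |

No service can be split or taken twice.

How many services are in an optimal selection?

3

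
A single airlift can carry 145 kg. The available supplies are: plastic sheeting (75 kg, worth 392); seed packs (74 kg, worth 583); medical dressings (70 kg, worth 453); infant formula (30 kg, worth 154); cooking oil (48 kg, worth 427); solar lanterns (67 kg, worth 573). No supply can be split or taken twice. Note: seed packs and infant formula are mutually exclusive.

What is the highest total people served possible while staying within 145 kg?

1156

Taking the top-ratio supplies first gives infant formula + cooking oil + solar lanterns for 1154 (145 kg).
The 78 kg tied up in infant formula and cooking oil is better spent on seed packs — total rises to 1156 (141 kg).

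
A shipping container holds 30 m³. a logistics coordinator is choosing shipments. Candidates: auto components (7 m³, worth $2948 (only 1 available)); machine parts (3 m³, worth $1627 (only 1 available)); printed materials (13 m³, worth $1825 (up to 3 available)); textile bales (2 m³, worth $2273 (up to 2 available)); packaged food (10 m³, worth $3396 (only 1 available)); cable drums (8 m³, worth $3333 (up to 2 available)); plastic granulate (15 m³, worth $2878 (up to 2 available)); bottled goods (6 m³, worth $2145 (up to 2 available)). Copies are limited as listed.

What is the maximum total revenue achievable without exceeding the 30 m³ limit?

15787

The ratio ordering already packs tightly: auto components + machine parts + 2×textile bales + 2×cable drums, 30 m³, 15787.
Nothing else within 30 m³ beats 15787.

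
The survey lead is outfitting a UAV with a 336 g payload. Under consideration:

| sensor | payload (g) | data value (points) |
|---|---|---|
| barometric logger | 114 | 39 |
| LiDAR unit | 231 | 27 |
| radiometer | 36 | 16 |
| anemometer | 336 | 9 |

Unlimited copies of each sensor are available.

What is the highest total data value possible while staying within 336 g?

144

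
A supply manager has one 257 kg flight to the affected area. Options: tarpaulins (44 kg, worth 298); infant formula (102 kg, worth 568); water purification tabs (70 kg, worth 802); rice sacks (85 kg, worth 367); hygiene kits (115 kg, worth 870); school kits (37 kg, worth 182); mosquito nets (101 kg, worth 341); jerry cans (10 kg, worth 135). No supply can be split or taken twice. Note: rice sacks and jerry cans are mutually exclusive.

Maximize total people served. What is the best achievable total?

The ratio ordering already packs tightly: tarpaulins + water purification tabs + hygiene kits + jerry cans, 239 kg, 2105.
Runner-up water purification tabs + hygiene kits + school kits + jerry cans tops out at 1989.

2105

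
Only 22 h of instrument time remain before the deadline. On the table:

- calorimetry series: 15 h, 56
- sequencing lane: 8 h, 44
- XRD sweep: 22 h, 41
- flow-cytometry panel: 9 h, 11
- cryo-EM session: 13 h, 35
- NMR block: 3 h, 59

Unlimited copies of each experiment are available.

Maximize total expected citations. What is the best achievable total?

413

By expected citations per h: NMR block 19.67, sequencing lane 5.50, calorimetry series 3.73 lead.
The ratio ordering already packs tightly: 7×NMR block, 21 h, 413.
Every other selection either busts 22 h or fails to beat 413.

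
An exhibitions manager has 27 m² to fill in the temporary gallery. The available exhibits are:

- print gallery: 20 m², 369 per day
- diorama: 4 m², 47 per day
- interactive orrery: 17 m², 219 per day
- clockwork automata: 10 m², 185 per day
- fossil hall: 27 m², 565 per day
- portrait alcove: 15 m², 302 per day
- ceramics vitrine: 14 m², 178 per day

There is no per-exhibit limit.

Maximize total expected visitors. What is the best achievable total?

565

The ratio ordering already packs tightly: fossil hall, 27 m², 565.
No other feasible combination exceeds 565.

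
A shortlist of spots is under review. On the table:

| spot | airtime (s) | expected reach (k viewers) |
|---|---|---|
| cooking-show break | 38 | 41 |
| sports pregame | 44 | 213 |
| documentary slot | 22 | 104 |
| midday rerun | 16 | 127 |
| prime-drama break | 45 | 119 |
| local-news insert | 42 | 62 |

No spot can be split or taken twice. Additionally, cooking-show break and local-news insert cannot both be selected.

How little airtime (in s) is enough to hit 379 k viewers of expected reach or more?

82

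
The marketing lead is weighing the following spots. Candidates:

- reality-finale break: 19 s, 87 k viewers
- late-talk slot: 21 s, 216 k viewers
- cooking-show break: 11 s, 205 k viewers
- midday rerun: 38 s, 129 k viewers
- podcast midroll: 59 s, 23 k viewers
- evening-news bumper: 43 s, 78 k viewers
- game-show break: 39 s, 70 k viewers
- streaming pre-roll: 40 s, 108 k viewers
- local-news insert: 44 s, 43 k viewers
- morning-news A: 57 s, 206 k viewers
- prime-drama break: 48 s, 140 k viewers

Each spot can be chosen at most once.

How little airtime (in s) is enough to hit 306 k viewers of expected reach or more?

Look for the lowest-airtime combination reaching 306.
late-talk slot + cooking-show break reaches 421 using 32 s.
Any bundle with less than 32 s falls short of 306.

32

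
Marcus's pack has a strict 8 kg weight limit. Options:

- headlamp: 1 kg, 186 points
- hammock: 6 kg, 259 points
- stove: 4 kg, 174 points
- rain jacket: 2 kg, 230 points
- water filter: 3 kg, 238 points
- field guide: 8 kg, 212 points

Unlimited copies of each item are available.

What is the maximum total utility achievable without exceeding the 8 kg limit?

Taking 8×headlamp: 8 kg used, 1488 in utility.
Nothing else within 8 kg beats 1488.

1488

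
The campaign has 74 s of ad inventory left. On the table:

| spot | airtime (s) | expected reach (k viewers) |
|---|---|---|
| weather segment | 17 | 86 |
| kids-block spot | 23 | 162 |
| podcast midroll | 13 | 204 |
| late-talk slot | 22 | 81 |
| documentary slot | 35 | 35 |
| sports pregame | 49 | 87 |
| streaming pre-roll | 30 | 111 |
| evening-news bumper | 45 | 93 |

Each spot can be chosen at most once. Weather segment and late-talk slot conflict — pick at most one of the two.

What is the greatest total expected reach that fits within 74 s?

The ratio heuristic lands on weather segment + kids-block spot + podcast midroll (452) but leaves 21 s idle.
The 17 s tied up in weather segment is better spent on streaming pre-roll — total rises to 477 (66 s).
Every other selection either busts 74 s or breaks a pairing rule or fails to beat 477.

477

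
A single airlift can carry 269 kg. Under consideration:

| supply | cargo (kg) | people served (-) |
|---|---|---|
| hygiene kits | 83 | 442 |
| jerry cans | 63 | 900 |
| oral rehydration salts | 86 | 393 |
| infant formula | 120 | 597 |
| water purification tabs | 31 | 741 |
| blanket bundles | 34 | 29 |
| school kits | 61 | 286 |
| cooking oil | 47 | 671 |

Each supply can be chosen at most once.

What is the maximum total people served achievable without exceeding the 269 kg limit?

By people served per kg: water purification tabs 23.90, jerry cans 14.29, cooking oil 14.28, hygiene kits 5.33 lead.
The ratio heuristic lands on hygiene kits + jerry cans + water purification tabs + blanket bundles + cooking oil (2783) but leaves 11 kg idle.
Replace hygiene kits and blanket bundles with infant formula: the trade gains 126 net, giving 2909 at 261 kg.
The closest alternative, hygiene kits + jerry cans + water purification tabs + blanket bundles + cooking oil, reaches only 2783.

2909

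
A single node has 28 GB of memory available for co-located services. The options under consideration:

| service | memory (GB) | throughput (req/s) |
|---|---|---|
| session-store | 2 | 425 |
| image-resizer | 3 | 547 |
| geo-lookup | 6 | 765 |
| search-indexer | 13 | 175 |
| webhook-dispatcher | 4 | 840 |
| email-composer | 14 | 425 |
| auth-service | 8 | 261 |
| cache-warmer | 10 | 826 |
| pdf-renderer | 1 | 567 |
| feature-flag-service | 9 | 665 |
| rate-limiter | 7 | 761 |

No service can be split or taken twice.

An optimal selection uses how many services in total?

6

Optimal total is 3970.
session-store + image-resizer + geo-lookup + webhook-dispatcher + cache-warmer + pdf-renderer hits 3970 at 26 GB.
Any selection reaching 3970 contains exactly 6 services.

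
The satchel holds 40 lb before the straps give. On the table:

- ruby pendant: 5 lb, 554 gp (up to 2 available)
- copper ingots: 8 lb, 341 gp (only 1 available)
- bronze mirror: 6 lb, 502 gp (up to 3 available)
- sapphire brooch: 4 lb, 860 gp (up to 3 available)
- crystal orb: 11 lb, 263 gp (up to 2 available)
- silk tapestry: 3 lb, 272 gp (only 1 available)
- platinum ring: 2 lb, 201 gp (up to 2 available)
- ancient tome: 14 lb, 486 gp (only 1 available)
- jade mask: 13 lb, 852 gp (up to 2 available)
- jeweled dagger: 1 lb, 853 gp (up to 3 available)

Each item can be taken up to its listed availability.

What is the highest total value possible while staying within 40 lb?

7523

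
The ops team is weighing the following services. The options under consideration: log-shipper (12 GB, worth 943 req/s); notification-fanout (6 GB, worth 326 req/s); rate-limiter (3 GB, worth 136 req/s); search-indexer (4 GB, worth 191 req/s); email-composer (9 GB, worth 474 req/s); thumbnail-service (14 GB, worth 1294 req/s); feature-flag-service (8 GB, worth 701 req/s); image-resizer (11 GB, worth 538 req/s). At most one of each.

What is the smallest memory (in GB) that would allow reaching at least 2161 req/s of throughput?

26

Look for the lowest-memory combination reaching 2161.
log-shipper + thumbnail-service: 2237 throughput at 26 GB.
No combination under 26 GB hits 2161.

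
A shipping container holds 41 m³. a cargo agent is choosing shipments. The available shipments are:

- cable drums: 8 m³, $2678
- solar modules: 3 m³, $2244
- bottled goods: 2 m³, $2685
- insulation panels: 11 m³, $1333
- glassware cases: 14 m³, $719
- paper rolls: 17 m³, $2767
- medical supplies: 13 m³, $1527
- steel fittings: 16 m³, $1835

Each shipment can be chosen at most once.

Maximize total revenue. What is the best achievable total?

Density check — bottled goods 1342.50, solar modules 748.00, cable drums 334.75, paper rolls 162.76 are the best per m³.
Best packing: cable drums + solar modules + bottled goods + insulation panels + paper rolls — 41 m³, 11707 total.
That's the maximum — no swap from here does better than 11707.

11707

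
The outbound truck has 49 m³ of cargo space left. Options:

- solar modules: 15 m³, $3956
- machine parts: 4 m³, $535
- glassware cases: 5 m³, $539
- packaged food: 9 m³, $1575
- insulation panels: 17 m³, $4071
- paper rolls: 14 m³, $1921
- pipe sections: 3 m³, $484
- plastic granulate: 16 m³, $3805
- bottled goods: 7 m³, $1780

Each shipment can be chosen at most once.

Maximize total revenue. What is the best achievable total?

Ranking by ratio (revenue/m³): solar modules 263.73, bottled goods 254.29, insulation panels 239.47.
Greedy by ratio would take solar modules + packaged food + insulation panels + bottled goods: 48 m³ used, total 11382.
The 16 m³ tied up in packaged food and bottled goods is better spent on plastic granulate — total rises to 11832 (48 m³).
Next best is solar modules + packaged food + insulation panels + bottled goods at 11382 (48 m³) — short by 450.

11832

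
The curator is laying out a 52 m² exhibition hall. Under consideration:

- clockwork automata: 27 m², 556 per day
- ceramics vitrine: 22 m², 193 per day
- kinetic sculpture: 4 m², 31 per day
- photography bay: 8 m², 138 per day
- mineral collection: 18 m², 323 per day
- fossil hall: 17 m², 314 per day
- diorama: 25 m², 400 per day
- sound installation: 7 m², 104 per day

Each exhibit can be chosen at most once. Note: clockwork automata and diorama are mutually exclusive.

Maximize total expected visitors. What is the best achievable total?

1008

Best packing: clockwork automata + photography bay + fossil hall — 52 m², 1008 total.
Runner-up clockwork automata + mineral collection + sound installation tops out at 983.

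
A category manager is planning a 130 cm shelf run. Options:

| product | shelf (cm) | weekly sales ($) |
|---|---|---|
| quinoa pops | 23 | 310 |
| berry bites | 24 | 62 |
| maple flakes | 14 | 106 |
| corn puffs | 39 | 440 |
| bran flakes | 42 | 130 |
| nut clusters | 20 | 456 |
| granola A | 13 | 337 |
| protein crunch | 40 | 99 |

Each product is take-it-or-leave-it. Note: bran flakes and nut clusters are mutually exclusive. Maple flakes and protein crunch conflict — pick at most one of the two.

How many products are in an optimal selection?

Optimal total is 1649.
One optimal bundle: quinoa pops + maple flakes + corn puffs + nut clusters + granola A (109 cm).
All optima have 5 products.

5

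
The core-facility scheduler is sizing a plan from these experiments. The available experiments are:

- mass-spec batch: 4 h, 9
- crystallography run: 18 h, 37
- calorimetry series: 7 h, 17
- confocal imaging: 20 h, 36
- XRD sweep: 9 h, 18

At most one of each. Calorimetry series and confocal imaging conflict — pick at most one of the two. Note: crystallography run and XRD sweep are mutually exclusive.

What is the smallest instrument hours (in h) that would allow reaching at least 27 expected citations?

13

Minimise h subject to total expected citations ≥ 27.
mass-spec batch + XRD sweep: 27 expected citations at 13 h.
Below 13 h the best achievable stays under 27.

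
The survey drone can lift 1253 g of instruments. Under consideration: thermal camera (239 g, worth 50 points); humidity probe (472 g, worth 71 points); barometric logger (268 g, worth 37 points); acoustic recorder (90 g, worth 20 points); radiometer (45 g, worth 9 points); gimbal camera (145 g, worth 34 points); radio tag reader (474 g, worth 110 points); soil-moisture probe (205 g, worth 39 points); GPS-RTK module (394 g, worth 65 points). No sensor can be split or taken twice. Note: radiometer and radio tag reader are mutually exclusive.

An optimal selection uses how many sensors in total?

4

Best achievable data value is 259.
One optimal bundle: thermal camera + gimbal camera + radio tag reader + GPS-RTK module (1252 g).
Any selection reaching 259 contains exactly 4 sensors.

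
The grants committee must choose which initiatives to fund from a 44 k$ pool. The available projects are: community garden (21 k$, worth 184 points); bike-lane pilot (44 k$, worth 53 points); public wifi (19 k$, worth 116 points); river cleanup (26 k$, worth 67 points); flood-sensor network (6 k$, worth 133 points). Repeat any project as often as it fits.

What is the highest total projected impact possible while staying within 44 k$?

931

Best packing: 7×flood-sensor network — 42 k$, 931 total.
The spare 2 k$ is too small for any remaining project, and no exchange beats 931.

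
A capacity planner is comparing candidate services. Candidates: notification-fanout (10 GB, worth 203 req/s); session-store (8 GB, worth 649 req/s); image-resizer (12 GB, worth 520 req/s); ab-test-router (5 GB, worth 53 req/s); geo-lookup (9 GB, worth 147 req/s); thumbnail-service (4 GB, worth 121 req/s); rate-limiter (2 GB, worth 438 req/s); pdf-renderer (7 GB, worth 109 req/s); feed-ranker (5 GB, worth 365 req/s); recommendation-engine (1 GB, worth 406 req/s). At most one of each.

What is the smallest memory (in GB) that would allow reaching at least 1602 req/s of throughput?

15

Minimise GB subject to total throughput ≥ 1602.
session-store + thumbnail-service + rate-limiter + recommendation-engine: 1614 throughput at 15 GB.
Below 15 GB the best achievable stays under 1602.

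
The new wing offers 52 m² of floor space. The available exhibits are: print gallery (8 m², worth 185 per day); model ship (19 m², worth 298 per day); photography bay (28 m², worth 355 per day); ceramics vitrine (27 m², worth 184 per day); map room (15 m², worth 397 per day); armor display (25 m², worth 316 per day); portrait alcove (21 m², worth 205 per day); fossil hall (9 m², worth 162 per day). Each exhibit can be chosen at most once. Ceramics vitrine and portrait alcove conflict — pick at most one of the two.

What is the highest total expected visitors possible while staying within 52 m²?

Density check — map room 26.47, print gallery 23.12, fossil hall 18.00, model ship 15.68 are the best per m².
Best packing: print gallery + model ship + map room + fossil hall — 51 m², 1042 total.
Every other selection either busts 52 m² or breaks a pairing rule or fails to beat 1042.

1042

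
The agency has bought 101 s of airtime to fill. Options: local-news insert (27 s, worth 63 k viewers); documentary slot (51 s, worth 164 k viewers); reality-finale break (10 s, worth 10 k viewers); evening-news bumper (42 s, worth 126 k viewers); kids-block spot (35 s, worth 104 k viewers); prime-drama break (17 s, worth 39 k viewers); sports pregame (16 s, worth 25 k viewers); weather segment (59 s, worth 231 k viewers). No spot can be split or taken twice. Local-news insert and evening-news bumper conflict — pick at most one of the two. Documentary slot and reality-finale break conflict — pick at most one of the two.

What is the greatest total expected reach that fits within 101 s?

By expected reach per s: weather segment 3.92, documentary slot 3.22, evening-news bumper 3.00 lead.
The ratio ordering already packs tightly: evening-news bumper + weather segment, 101 s, 357.

357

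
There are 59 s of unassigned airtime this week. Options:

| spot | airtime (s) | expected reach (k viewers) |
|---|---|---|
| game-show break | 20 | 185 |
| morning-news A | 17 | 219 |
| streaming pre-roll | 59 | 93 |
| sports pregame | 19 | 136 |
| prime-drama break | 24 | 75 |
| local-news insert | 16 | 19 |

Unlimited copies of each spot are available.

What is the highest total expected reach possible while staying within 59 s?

657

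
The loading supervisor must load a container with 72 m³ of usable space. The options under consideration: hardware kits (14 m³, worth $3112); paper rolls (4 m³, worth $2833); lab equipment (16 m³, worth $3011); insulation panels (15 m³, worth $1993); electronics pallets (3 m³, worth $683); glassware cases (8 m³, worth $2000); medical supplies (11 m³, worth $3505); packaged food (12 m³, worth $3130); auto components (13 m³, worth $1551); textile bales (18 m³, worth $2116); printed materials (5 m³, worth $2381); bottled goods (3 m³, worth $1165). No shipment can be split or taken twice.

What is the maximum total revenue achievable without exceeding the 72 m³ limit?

20119

Taking the top-ratio shipments first gives hardware kits + paper rolls + electronics pallets + glassware cases + medical supplies + packaged food + printed materials + bottled goods for 18809 (60 m³).
Replace electronics pallets with insulation panels: the trade gains 1310 net, giving 20119 at 72 m³.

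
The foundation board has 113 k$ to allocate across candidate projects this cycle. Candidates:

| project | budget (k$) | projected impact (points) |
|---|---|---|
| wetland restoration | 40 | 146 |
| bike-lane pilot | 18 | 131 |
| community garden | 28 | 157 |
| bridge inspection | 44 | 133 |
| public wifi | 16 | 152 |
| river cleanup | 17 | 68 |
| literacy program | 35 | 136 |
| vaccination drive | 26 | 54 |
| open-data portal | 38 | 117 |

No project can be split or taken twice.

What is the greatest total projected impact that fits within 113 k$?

586

By projected impact per k$: public wifi 9.50, bike-lane pilot 7.28, community garden 5.61 lead.
Filling by ratio: bike-lane pilot + community garden + public wifi + river cleanup + vaccination drive for 562, with 8 k$ left unused.
Dropping river cleanup and vaccination drive frees 43 k$; slotting in wetland restoration (40 k$) lifts the total to 586 at 102 k$.
The closest alternative, bike-lane pilot + community garden + public wifi + literacy program, reaches only 576.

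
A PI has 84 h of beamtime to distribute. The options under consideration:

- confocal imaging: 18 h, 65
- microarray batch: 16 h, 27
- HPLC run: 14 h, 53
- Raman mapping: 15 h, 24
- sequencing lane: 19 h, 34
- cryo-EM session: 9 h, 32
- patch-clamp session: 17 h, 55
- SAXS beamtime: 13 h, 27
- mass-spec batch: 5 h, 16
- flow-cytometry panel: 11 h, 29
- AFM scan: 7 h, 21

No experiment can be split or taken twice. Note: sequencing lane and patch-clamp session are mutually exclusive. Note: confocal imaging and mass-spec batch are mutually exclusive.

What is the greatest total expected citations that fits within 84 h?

261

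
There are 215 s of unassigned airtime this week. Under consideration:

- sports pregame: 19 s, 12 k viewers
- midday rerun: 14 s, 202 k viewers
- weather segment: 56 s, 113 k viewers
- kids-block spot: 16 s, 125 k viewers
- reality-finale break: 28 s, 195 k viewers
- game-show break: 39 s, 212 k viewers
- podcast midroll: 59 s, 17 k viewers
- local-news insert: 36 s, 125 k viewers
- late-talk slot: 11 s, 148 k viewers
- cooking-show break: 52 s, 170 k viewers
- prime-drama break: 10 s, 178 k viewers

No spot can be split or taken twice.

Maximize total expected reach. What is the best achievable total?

Density check — prime-drama break 17.80, midday rerun 14.43, late-talk slot 13.45, kids-block spot 7.81 are the best per s.
Midday rerun + kids-block spot + reality-finale break + game-show break + local-news insert + late-talk slot + cooking-show break + prime-drama break uses 206 of the 215 s and totals 1355.
The closest alternative, midday rerun + weather segment + kids-block spot + reality-finale break + game-show break + local-news insert + late-talk slot + prime-drama break, reaches only 1298.

1355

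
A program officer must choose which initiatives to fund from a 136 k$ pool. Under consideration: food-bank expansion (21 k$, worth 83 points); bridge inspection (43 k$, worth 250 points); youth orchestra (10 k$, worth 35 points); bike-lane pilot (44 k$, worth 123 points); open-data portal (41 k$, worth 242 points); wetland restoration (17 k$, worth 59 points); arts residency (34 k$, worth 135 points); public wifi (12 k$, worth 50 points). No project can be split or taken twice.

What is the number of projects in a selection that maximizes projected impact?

4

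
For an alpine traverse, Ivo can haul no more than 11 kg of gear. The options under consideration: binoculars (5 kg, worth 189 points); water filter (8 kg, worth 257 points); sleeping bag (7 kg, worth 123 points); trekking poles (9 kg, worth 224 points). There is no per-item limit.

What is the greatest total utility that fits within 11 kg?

Density check — binoculars 37.80, water filter 32.12, trekking poles 24.89, sleeping bag 17.57 are the best per kg.
Best packing: 2×binoculars — 10 kg, 378 total.

378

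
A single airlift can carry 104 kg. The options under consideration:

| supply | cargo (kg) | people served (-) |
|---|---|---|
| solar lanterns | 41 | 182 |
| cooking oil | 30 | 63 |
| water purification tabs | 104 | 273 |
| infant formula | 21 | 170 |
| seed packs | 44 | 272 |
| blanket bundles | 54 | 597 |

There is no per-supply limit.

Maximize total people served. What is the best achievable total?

937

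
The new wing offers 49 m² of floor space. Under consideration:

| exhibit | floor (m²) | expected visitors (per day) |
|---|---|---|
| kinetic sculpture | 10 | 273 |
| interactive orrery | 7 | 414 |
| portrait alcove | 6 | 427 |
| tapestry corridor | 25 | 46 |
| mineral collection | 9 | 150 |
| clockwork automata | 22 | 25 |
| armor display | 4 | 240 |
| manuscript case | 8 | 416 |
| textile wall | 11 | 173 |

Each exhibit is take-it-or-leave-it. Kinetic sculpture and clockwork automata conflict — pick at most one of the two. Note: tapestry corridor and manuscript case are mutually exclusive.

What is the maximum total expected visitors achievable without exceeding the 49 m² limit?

Density check — portrait alcove 71.17, armor display 60.00, interactive orrery 59.14, manuscript case 52.00 are the best per m².
Taking the top-ratio exhibits first gives kinetic sculpture + interactive orrery + portrait alcove + mineral collection + armor display + manuscript case for 1920 (44 m²).
Replace mineral collection with textile wall: the trade gains 23 net, giving 1943 at 46 m².
Runner-up kinetic sculpture + interactive orrery + portrait alcove + mineral collection + armor display + manuscript case tops out at 1920.

1943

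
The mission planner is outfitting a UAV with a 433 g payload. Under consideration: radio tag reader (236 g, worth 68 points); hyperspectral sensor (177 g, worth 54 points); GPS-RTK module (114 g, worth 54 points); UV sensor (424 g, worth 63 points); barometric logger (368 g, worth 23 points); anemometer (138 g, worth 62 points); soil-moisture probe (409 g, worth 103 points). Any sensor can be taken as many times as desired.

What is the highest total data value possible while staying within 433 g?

Greedy by ratio would take 3×GPS-RTK module: 342 g used, total 162.
Dropping 3×GPS-RTK module frees 342 g; slotting in 3×anemometer (414 g) lifts the total to 186 at 414 g.
That's the maximum — no swap from here does better than 186.

186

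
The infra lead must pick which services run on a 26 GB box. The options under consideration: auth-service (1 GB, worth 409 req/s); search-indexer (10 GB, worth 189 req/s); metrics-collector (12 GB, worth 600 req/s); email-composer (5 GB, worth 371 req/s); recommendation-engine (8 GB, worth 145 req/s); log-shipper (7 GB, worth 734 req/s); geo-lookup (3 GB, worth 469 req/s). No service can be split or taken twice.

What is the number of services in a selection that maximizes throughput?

The maximum throughput within 26 GB is 2212.
One optimal bundle: auth-service + metrics-collector + log-shipper + geo-lookup (23 GB).
Any selection reaching 2212 contains exactly 4 services.

4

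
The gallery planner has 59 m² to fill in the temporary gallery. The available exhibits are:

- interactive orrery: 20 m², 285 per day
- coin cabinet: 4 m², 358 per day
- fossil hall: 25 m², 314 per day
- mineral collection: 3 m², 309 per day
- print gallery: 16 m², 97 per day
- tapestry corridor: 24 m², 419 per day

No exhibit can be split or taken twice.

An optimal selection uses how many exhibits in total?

4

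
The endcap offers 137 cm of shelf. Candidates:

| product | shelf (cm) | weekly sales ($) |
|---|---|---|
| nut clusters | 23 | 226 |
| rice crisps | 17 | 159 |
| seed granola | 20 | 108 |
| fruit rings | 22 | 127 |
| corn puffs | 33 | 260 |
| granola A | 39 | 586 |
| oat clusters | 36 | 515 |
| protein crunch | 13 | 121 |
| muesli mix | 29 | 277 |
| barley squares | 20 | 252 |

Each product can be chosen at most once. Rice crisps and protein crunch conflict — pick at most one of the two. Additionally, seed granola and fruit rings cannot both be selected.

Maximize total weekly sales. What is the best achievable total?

Greedy by ratio would take nut clusters + rice crisps + granola A + oat clusters + barley squares: 135 cm used, total 1738.
Dropping nut clusters and rice crisps frees 40 cm; slotting in protein crunch + muesli mix (42 cm) lifts the total to 1751 at 137 cm.

1751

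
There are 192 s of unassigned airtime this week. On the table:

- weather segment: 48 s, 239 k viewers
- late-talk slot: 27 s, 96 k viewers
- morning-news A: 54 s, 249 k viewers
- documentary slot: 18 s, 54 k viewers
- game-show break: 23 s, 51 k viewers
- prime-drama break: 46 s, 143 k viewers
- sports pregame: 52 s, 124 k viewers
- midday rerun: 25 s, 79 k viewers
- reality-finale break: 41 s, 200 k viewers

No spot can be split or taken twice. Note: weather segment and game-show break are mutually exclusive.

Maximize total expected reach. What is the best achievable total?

838

By expected reach per s: weather segment 4.98, reality-finale break 4.88, morning-news A 4.61 lead.
Best packing: weather segment + late-talk slot + morning-news A + documentary slot + reality-finale break — 188 s, 838 total.
The closest alternative, weather segment + morning-news A + prime-drama break + reality-finale break, reaches only 831.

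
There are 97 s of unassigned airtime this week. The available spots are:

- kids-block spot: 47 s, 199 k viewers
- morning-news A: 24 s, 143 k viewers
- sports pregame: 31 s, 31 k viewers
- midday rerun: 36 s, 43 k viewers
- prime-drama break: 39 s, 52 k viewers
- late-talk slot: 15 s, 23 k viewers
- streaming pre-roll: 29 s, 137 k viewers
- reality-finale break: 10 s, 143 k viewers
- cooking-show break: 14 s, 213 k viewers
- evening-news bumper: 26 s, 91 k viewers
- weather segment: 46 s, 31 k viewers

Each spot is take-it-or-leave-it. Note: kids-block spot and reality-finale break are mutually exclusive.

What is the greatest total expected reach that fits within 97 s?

Taking morning-news A + late-talk slot + streaming pre-roll + reality-finale break + cooking-show break: 92 s used, 659 in expected reach.

659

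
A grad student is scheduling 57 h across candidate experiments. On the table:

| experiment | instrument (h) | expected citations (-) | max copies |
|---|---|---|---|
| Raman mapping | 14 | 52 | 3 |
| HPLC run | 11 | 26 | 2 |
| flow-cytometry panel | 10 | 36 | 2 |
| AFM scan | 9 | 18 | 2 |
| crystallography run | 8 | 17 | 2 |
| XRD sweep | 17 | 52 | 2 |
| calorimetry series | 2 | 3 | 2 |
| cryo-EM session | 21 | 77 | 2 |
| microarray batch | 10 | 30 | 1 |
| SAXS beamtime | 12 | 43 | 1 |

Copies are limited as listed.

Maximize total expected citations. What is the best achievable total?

208

Taking the top-ratio experiments first gives 3×Raman mapping + flow-cytometry panel + 2×calorimetry series for 198 (56 h).
Dropping 2×Raman mapping and 2×calorimetry series frees 32 h; slotting in cryo-EM session + SAXS beamtime (33 h) lifts the total to 208 at 57 h.
Every other selection either busts 57 h or exceeds an availability limit or fails to beat 208.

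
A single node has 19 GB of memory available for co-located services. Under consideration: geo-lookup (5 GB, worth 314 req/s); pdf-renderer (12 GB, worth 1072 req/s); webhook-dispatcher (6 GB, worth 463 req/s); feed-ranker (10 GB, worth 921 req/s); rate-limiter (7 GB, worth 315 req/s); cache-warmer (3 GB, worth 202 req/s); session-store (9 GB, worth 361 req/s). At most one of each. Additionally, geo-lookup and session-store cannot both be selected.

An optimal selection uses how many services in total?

3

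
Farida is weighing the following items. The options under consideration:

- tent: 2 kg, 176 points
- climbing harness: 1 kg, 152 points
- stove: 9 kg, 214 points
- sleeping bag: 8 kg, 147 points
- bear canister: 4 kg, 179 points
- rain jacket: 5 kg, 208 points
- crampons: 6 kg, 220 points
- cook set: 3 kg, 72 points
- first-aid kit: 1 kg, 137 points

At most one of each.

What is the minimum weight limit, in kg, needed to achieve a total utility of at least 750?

Minimise kg subject to total utility ≥ 750.
tent + climbing harness + bear canister + rain jacket + first-aid kit reaches 852 using 13 kg.
No combination under 13 kg hits 750.

13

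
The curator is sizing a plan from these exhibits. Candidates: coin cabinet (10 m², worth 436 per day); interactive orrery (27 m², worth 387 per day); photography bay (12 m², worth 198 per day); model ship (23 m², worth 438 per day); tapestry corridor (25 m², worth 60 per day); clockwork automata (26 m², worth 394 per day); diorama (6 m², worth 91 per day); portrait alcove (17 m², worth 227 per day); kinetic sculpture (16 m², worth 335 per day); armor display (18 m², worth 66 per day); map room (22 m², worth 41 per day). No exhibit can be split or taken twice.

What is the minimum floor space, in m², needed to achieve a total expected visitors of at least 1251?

55

Need the lightest bundle worth ≥ 1251.
coin cabinet + model ship + diorama + kinetic sculpture: 1300 expected visitors at 55 m².
No combination under 55 m² hits 1251.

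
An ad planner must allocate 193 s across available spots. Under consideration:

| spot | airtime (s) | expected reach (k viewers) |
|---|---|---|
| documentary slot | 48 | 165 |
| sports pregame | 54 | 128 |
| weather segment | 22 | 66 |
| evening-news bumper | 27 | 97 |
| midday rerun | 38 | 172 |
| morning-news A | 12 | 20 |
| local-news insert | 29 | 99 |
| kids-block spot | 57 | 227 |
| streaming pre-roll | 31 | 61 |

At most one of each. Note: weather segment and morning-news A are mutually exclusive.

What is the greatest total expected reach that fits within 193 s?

The ratio ordering already packs tightly: documentary slot + weather segment + evening-news bumper + midday rerun + kids-block spot, 192 s, 727.

727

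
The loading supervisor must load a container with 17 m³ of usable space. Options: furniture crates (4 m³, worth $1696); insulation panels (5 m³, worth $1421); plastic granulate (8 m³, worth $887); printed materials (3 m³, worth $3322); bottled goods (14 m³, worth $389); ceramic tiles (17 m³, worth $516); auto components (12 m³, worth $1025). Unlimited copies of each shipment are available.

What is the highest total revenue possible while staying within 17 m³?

16610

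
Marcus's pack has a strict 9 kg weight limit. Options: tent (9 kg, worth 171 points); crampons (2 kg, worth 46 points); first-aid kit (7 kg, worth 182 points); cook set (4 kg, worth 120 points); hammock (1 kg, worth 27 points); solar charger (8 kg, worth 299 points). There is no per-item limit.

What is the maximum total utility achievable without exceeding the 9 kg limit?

The ratio ordering already packs tightly: hammock + solar charger, 9 kg, 326.
Nothing else within 9 kg beats 326.

326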